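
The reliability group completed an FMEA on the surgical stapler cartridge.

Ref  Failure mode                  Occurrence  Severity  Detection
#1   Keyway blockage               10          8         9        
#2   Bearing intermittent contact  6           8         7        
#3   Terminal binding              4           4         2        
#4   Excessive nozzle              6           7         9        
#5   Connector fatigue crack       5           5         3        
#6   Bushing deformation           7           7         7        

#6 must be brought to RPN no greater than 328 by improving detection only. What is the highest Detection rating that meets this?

#6: S=7, O=7, D=7 → current RPN = 343.
Fixed product = 49. Need 49 × D ≤ 328, so D ≤ 328/49 = 6.69.
Maximum integer Detection rating = 6 (gives RPN 294; D=7 would give 343 > 328).

6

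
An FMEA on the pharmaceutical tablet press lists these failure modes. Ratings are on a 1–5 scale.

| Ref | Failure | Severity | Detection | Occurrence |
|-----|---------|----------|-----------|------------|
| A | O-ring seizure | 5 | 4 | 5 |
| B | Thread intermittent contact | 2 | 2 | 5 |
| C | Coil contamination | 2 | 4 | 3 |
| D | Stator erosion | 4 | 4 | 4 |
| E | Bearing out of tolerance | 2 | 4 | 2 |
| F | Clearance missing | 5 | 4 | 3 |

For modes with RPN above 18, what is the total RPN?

RPN = Severity × Occurrence × Detection:
  A: 5 × 5 × 4 = 100
  B: 2 × 5 × 2 = 20
  C: 2 × 3 × 4 = 24
  D: 4 × 4 × 4 = 64
  E: 2 × 2 × 4 = 16
  F: 5 × 3 × 4 = 60
RPN > 18: A (100), B (20), C (24), D (64), F (60).
Sum: 100 + 20 + 24 + 64 + 60 = 268.

268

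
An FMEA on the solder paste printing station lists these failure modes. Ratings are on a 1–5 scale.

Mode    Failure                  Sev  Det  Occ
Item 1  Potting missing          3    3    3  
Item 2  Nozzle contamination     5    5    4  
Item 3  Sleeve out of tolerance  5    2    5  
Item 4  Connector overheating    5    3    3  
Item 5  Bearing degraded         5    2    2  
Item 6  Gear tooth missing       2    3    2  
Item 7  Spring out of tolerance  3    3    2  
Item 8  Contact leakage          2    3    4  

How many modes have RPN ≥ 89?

1

RPN = Severity × Occurrence × Detection:
  Item 1: 3 × 3 × 3 = 27
  Item 2: 5 × 4 × 5 = 100
  Item 3: 5 × 5 × 2 = 50
  Item 4: 5 × 3 × 3 = 45
  Item 5: 5 × 2 × 2 = 20
  Item 6: 2 × 2 × 3 = 12
  Item 7: 3 × 2 × 3 = 18
  Item 8: 2 × 4 × 3 = 24
Modes with RPN ≥ 89: Item 2 (100) → 1.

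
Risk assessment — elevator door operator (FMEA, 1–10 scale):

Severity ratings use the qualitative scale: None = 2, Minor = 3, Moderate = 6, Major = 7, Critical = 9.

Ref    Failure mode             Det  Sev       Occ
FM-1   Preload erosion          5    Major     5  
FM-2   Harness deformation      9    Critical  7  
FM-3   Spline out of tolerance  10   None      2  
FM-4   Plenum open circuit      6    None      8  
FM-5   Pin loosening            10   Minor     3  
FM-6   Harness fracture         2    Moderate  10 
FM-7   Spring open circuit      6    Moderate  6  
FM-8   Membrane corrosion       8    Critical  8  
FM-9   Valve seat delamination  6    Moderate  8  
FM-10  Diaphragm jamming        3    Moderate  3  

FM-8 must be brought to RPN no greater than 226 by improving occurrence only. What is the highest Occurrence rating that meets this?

3

FM-8: S=9, O=8, D=8 → current RPN = 576.
Fixed product = 72. Need 72 × O ≤ 226, so O ≤ 226/72 = 3.14.
Maximum integer Occurrence rating = 3 (gives RPN 216; O=4 would give 288 > 226).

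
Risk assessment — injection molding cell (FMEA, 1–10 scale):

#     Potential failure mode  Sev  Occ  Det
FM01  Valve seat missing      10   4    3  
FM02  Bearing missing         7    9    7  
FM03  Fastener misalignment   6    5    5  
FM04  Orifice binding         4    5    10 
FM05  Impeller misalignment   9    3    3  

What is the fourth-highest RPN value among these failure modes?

RPN = Severity × Occurrence × Detection:
  FM01: 10 × 4 × 3 = 120
  FM02: 7 × 9 × 7 = 441
  FM03: 6 × 5 × 5 = 150
  FM04: 4 × 5 × 10 = 200
  FM05: 9 × 3 × 3 = 81
Sorted descending: 441, 200, 150, 120, 81.
The fourth-highest RPN is 120 (FM01).

120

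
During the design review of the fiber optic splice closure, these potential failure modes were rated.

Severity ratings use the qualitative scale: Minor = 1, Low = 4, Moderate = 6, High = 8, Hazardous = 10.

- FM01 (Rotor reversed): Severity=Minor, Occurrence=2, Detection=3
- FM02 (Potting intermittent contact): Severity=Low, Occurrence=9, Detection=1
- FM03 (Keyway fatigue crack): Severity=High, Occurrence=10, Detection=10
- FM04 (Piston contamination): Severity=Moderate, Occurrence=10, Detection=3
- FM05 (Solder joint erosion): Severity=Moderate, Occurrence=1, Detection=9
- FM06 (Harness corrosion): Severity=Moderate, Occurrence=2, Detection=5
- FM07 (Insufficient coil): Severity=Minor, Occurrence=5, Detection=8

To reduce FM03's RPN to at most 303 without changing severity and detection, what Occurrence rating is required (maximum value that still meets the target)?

3

FM03: S=8, O=10, D=10 → current RPN = 800.
Fixed product = 80. Need 80 × O ≤ 303, so O ≤ 303/80 = 3.79.
Maximum integer Occurrence rating = 3 (gives RPN 240; O=4 would give 320 > 303).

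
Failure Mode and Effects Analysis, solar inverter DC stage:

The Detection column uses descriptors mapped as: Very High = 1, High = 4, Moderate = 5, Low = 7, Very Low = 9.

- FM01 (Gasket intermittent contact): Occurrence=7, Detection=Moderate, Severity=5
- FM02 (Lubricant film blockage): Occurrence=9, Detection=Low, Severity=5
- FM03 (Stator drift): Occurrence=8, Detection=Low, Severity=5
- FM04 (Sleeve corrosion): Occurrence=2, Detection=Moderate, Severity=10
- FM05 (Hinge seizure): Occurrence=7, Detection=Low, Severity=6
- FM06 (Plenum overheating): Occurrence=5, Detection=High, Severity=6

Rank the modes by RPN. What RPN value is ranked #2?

RPN = Severity × Occurrence × Detection:
  FM01: 5 × 7 × 5 = 175
  FM02: 5 × 9 × 7 = 315
  FM03: 5 × 8 × 7 = 280
  FM04: 10 × 2 × 5 = 100
  FM05: 6 × 7 × 7 = 294
  FM06: 6 × 5 × 4 = 120
Sorted descending: 315, 294, 280, 175, 120, 100.
The second-highest RPN is 294 (FM05).

294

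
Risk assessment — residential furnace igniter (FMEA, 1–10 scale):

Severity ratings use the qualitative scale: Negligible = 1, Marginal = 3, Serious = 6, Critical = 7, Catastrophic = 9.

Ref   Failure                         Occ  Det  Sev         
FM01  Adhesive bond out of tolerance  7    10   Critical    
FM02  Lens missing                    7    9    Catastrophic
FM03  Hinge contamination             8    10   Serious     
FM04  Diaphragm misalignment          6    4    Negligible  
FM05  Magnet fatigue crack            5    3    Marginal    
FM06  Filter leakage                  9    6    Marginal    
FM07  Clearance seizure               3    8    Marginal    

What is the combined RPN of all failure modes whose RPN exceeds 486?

RPN = Severity × Occurrence × Detection:
  FM01: 7 × 7 × 10 = 490
  FM02: 9 × 7 × 9 = 567
  FM03: 6 × 8 × 10 = 480
  FM04: 1 × 6 × 4 = 24
  FM05: 3 × 5 × 3 = 45
  FM06: 3 × 9 × 6 = 162
  FM07: 3 × 3 × 8 = 72
RPN > 486: FM01 (490), FM02 (567).
Sum: 490 + 567 = 1057.

1057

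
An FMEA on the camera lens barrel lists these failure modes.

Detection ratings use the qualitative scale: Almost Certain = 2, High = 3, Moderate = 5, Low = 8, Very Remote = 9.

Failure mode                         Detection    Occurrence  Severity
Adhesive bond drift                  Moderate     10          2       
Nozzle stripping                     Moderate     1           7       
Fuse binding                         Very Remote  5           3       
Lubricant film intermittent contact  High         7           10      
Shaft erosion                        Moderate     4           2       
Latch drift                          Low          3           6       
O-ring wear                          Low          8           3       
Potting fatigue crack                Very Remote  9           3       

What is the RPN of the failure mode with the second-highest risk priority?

210

RPN = Severity × Occurrence × Detection:
  Adhesive bond drift: 2 × 10 × 5 = 100
  Nozzle stripping: 7 × 1 × 5 = 35
  Fuse binding: 3 × 5 × 9 = 135
  Lubricant film intermittent contact: 10 × 7 × 3 = 210
  Shaft erosion: 2 × 4 × 5 = 40
  Latch drift: 6 × 3 × 8 = 144
  O-ring wear: 3 × 8 × 8 = 192
  Potting fatigue crack: 3 × 9 × 9 = 243
Sorted descending: 243, 210, 192, 144, 135, 100, 40, 35.
The second-highest RPN is 210 (Lubricant film intermittent contact).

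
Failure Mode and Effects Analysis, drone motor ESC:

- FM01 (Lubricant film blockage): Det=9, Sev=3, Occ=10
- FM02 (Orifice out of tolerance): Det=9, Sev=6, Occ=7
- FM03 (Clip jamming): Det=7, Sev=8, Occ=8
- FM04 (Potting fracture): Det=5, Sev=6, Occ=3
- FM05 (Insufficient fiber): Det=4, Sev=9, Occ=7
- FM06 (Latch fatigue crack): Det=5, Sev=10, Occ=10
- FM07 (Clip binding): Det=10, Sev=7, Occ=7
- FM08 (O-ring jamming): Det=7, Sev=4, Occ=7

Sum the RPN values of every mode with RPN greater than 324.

RPN = Severity × Occurrence × Detection:
  FM01: 3 × 10 × 9 = 270
  FM02: 6 × 7 × 9 = 378
  FM03: 8 × 8 × 7 = 448
  FM04: 6 × 3 × 5 = 90
  FM05: 9 × 7 × 4 = 252
  FM06: 10 × 10 × 5 = 500
  FM07: 7 × 7 × 10 = 490
  FM08: 4 × 7 × 7 = 196
RPN > 324: FM02 (378), FM03 (448), FM06 (500), FM07 (490).
Sum: 378 + 448 + 500 + 490 = 1816.

1816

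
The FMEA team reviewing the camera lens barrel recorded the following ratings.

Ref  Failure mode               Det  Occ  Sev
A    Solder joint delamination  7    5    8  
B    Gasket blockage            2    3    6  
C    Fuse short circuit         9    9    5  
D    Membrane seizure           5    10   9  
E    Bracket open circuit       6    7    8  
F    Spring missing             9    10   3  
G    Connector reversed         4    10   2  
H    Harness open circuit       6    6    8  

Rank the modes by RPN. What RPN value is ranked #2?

405

RPN = Severity × Occurrence × Detection:
  A: 8 × 5 × 7 = 280
  B: 6 × 3 × 2 = 36
  C: 5 × 9 × 9 = 405
  D: 9 × 10 × 5 = 450
  E: 8 × 7 × 6 = 336
  F: 3 × 10 × 9 = 270
  G: 2 × 10 × 4 = 80
  H: 8 × 6 × 6 = 288
Sorted descending: 450, 405, 336, 288, 280, 270, 80, 36.
The second-highest RPN is 405 (C).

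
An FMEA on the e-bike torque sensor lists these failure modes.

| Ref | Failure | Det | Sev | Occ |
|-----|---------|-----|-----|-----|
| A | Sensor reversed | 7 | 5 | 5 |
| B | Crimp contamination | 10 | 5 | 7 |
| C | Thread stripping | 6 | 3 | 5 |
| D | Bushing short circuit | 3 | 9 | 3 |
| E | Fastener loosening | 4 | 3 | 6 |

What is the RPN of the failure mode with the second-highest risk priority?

175

RPN = Severity × Occurrence × Detection:
  A: 5 × 5 × 7 = 175
  B: 5 × 7 × 10 = 350
  C: 3 × 5 × 6 = 90
  D: 9 × 3 × 3 = 81
  E: 3 × 6 × 4 = 72
Sorted descending: 350, 175, 90, 81, 72.
The second-highest RPN is 175 (A).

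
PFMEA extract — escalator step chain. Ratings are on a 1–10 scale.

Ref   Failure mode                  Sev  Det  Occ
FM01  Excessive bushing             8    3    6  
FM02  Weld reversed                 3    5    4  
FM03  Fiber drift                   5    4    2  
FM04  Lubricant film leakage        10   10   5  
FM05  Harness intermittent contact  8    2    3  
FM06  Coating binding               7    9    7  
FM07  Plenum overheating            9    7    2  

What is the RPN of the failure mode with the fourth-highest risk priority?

126

RPN = Severity × Occurrence × Detection:
  FM01: 8 × 6 × 3 = 144
  FM02: 3 × 4 × 5 = 60
  FM03: 5 × 2 × 4 = 40
  FM04: 10 × 5 × 10 = 500
  FM05: 8 × 3 × 2 = 48
  FM06: 7 × 7 × 9 = 441
  FM07: 9 × 2 × 7 = 126
Sorted descending: 500, 441, 144, 126, 60, 48, 40.
The fourth-highest RPN is 126 (FM07).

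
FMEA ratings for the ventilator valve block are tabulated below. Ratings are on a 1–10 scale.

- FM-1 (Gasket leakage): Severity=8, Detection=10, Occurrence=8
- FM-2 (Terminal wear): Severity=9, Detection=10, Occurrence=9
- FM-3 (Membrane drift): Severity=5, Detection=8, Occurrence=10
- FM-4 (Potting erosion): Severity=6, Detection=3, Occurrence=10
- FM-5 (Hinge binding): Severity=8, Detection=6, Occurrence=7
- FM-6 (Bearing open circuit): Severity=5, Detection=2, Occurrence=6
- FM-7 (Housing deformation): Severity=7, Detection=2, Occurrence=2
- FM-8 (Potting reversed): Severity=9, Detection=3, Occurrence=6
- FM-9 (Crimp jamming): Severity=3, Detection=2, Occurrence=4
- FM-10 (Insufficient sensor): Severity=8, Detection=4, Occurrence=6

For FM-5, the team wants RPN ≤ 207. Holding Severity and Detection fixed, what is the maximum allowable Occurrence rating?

FM-5: S=8, O=7, D=6 → current RPN = 336.
Fixed product = 48. Need 48 × O ≤ 207, so O ≤ 207/48 = 4.31.
Maximum integer Occurrence rating = 4 (gives RPN 192; O=5 would give 240 > 207).

4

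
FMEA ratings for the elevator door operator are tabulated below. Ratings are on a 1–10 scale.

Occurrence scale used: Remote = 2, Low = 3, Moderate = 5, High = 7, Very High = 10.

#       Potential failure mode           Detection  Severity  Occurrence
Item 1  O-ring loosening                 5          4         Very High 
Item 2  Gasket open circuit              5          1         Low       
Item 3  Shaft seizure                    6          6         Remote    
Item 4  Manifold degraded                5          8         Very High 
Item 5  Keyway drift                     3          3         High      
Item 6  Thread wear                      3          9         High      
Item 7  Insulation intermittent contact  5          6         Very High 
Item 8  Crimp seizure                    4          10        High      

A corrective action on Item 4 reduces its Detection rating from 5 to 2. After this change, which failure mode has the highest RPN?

Item 7

RPN = Severity × Occurrence × Detection:
  Item 1: 4 × 10 × 5 = 200
  Item 2: 1 × 3 × 5 = 15
  Item 3: 6 × 2 × 6 = 72
  Item 4: 8 × 10 × 5 = 400
  Item 5: 3 × 7 × 3 = 63
  Item 6: 9 × 7 × 3 = 189
  Item 7: 6 × 10 × 5 = 300
  Item 8: 10 × 7 × 4 = 280
After action: Item 4 → 8 × 10 × 2 = 160.
Revised RPNs: Item 7=300, Item 8=280, Item 1=200, Item 6=189, Item 4=160, Item 3=72, Item 5=63, Item 2=15.
Highest is now Item 7 (300).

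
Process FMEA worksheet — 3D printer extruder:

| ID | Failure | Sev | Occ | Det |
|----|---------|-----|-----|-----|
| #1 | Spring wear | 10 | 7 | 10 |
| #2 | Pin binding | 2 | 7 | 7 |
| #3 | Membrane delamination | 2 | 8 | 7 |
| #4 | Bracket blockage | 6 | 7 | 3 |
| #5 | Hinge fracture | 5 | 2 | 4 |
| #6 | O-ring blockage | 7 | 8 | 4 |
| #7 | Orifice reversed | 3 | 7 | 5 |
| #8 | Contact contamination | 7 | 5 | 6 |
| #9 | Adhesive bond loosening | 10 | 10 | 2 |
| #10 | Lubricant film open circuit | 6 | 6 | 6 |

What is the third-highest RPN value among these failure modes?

RPN = Severity × Occurrence × Detection:
  #1: 10 × 7 × 10 = 700
  #2: 2 × 7 × 7 = 98
  #3: 2 × 8 × 7 = 112
  #4: 6 × 7 × 3 = 126
  #5: 5 × 2 × 4 = 40
  #6: 7 × 8 × 4 = 224
  #7: 3 × 7 × 5 = 105
  #8: 7 × 5 × 6 = 210
  #9: 10 × 10 × 2 = 200
  #10: 6 × 6 × 6 = 216
Sorted descending: 700, 224, 216, 210, 200, 126, 112, 105, 98, 40.
The third-highest RPN is 216 (#10).

216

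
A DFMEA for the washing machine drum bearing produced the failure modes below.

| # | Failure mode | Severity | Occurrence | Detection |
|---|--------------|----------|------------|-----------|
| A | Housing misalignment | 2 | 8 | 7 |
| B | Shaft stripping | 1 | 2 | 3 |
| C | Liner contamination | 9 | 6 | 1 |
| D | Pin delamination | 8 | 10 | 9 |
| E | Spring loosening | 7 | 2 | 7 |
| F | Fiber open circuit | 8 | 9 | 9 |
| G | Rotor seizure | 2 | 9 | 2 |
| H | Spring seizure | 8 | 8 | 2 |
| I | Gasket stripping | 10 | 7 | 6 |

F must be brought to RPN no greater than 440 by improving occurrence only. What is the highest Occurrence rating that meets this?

6

F: S=8, O=9, D=9 → current RPN = 648.
Fixed product = 72. Need 72 × O ≤ 440, so O ≤ 440/72 = 6.11.
Maximum integer Occurrence rating = 6 (gives RPN 432; O=7 would give 504 > 440).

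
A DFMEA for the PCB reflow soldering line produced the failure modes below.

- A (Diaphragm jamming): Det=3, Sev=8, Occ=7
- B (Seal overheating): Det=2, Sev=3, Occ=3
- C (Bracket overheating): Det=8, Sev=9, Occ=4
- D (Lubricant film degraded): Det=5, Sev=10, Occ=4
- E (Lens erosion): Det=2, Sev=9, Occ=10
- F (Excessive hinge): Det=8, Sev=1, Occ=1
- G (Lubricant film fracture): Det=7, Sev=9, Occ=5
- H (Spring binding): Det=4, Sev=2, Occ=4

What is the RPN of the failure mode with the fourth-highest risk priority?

RPN = Severity × Occurrence × Detection:
  A: 8 × 7 × 3 = 168
  B: 3 × 3 × 2 = 18
  C: 9 × 4 × 8 = 288
  D: 10 × 4 × 5 = 200
  E: 9 × 10 × 2 = 180
  F: 1 × 1 × 8 = 8
  G: 9 × 5 × 7 = 315
  H: 2 × 4 × 4 = 32
Sorted descending: 315, 288, 200, 180, 168, 32, 18, 8.
The fourth-highest RPN is 180 (E).

180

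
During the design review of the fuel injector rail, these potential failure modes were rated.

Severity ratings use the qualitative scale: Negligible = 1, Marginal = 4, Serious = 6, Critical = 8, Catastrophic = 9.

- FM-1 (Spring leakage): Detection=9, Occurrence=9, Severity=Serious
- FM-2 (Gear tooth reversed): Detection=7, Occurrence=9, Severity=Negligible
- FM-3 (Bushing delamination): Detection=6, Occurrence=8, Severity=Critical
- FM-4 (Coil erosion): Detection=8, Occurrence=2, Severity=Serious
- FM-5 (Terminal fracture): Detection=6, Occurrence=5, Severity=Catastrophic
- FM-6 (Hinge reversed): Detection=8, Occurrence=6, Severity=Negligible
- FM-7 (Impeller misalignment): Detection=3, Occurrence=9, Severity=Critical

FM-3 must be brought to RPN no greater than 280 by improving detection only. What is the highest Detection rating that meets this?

FM-3: S=8, O=8, D=6 → current RPN = 384.
Fixed product = 64. Need 64 × D ≤ 280, so D ≤ 280/64 = 4.38.
Maximum integer Detection rating = 4 (gives RPN 256; D=5 would give 320 > 280).

4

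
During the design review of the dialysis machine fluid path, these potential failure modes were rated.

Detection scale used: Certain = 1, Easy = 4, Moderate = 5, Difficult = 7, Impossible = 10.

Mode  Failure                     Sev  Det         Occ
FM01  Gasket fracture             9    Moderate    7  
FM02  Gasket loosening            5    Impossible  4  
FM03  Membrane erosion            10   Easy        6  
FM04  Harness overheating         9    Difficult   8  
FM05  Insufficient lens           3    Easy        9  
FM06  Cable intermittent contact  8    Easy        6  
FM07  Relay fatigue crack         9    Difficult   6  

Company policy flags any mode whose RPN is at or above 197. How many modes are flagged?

5

RPN = Severity × Occurrence × Detection:
  FM01: 9 × 7 × 5 = 315
  FM02: 5 × 4 × 10 = 200
  FM03: 10 × 6 × 4 = 240
  FM04: 9 × 8 × 7 = 504
  FM05: 3 × 9 × 4 = 108
  FM06: 8 × 6 × 4 = 192
  FM07: 9 × 6 × 7 = 378
Modes with RPN ≥ 197: FM01 (315), FM02 (200), FM03 (240), FM04 (504), FM07 (378) → 5.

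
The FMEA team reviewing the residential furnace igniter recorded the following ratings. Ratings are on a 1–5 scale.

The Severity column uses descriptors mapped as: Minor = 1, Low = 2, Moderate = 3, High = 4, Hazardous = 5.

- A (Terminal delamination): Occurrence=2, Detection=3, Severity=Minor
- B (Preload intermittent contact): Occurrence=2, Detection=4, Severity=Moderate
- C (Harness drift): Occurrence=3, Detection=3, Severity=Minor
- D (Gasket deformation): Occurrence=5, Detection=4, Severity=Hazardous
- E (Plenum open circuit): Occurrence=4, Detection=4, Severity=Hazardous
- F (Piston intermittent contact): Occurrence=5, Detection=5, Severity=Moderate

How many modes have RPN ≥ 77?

2

RPN = Severity × Occurrence × Detection:
  A: 1 × 2 × 3 = 6
  B: 3 × 2 × 4 = 24
  C: 1 × 3 × 3 = 9
  D: 5 × 5 × 4 = 100
  E: 5 × 4 × 4 = 80
  F: 3 × 5 × 5 = 75
Modes with RPN ≥ 77: D (100), E (80) → 2.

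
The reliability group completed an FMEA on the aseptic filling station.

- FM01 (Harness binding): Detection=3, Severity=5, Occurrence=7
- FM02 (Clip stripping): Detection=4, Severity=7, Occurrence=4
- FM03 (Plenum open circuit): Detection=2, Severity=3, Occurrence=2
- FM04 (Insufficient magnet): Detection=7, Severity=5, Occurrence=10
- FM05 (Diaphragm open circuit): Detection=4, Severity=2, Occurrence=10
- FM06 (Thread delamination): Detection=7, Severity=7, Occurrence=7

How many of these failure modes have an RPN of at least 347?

1

RPN = Severity × Occurrence × Detection:
  FM01: 5 × 7 × 3 = 105
  FM02: 7 × 4 × 4 = 112
  FM03: 3 × 2 × 2 = 12
  FM04: 5 × 10 × 7 = 350
  FM05: 2 × 10 × 4 = 80
  FM06: 7 × 7 × 7 = 343
Modes with RPN ≥ 347: FM04 (350) → 1.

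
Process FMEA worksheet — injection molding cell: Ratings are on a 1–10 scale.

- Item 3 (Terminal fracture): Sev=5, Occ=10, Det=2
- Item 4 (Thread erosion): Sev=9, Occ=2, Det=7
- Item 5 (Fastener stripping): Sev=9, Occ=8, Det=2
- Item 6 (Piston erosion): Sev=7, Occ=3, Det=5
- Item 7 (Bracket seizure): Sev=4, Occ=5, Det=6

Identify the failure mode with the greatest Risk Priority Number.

RPN = Severity × Occurrence × Detection:
  Item 3: 5 × 10 × 2 = 100
  Item 4: 9 × 2 × 7 = 126
  Item 5: 9 × 8 × 2 = 144
  Item 6: 7 × 3 × 5 = 105
  Item 7: 4 × 5 × 6 = 120
Highest RPN is 144 → Item 5.

Item 5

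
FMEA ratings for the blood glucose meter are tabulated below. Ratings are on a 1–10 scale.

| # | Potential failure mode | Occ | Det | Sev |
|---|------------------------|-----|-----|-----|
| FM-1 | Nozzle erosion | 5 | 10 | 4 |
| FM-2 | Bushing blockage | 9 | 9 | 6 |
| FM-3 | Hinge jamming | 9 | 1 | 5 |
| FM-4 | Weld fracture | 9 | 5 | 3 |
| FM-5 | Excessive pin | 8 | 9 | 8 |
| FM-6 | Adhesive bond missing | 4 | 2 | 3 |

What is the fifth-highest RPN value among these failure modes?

45

RPN = Severity × Occurrence × Detection:
  FM-1: 4 × 5 × 10 = 200
  FM-2: 6 × 9 × 9 = 486
  FM-3: 5 × 9 × 1 = 45
  FM-4: 3 × 9 × 5 = 135
  FM-5: 8 × 8 × 9 = 576
  FM-6: 3 × 4 × 2 = 24
Sorted descending: 576, 486, 200, 135, 45, 24.
The fifth-highest RPN is 45 (FM-3).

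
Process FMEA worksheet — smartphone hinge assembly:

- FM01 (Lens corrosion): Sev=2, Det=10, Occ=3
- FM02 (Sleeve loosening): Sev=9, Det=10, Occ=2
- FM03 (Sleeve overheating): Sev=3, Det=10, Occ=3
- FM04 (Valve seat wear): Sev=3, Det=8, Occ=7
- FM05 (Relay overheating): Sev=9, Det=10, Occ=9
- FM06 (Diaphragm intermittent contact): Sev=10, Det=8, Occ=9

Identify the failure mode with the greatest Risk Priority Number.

FM05

RPN = Severity × Occurrence × Detection:
  FM01: 2 × 3 × 10 = 60
  FM02: 9 × 2 × 10 = 180
  FM03: 3 × 3 × 10 = 90
  FM04: 3 × 7 × 8 = 168
  FM05: 9 × 9 × 10 = 810
  FM06: 10 × 9 × 8 = 720
Highest RPN is 810 → FM05.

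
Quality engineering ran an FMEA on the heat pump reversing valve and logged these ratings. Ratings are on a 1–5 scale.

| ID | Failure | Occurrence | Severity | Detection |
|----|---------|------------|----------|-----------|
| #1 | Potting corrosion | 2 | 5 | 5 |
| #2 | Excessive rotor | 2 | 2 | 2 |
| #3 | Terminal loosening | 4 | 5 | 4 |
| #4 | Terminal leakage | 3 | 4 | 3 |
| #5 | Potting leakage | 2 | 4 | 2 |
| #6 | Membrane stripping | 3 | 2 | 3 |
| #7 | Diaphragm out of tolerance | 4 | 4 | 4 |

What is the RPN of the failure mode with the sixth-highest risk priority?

16

RPN = Severity × Occurrence × Detection:
  #1: 5 × 2 × 5 = 50
  #2: 2 × 2 × 2 = 8
  #3: 5 × 4 × 4 = 80
  #4: 4 × 3 × 3 = 36
  #5: 4 × 2 × 2 = 16
  #6: 2 × 3 × 3 = 18
  #7: 4 × 4 × 4 = 64
Sorted descending: 80, 64, 50, 36, 18, 16, 8.
The sixth-highest RPN is 16 (#5).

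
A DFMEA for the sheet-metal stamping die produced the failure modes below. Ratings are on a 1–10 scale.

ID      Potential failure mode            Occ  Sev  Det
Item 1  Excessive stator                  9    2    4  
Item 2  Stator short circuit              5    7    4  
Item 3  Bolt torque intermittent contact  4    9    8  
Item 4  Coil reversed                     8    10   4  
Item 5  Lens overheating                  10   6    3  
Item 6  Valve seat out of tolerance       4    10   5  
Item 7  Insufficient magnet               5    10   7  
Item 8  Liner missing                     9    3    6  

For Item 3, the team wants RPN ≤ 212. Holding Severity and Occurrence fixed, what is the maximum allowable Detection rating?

Item 3: S=9, O=4, D=8 → current RPN = 288.
Fixed product = 36. Need 36 × D ≤ 212, so D ≤ 212/36 = 5.89.
Maximum integer Detection rating = 5 (gives RPN 180; D=6 would give 216 > 212).

5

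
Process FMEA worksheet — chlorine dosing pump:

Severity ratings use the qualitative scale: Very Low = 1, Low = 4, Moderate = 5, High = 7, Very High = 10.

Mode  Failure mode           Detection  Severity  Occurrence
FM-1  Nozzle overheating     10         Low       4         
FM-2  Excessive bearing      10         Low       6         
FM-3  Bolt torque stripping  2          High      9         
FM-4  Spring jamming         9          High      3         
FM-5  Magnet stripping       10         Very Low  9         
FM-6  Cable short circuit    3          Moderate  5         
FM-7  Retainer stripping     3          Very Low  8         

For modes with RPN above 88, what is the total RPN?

RPN = Severity × Occurrence × Detection:
  FM-1: 4 × 4 × 10 = 160
  FM-2: 4 × 6 × 10 = 240
  FM-3: 7 × 9 × 2 = 126
  FM-4: 7 × 3 × 9 = 189
  FM-5: 1 × 9 × 10 = 90
  FM-6: 5 × 5 × 3 = 75
  FM-7: 1 × 8 × 3 = 24
RPN > 88: FM-1 (160), FM-2 (240), FM-3 (126), FM-4 (189), FM-5 (90).
Sum: 160 + 240 + 126 + 189 + 90 = 805.

805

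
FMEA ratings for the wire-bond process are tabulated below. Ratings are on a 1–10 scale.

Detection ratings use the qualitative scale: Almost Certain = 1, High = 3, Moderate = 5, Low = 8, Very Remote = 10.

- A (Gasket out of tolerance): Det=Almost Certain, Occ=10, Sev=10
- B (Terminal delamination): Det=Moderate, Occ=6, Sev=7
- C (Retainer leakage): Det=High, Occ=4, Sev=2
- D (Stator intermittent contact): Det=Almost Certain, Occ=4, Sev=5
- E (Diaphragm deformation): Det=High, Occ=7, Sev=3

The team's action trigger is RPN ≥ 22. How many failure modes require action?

4

RPN = Severity × Occurrence × Detection:
  A: 10 × 10 × 1 = 100
  B: 7 × 6 × 5 = 210
  C: 2 × 4 × 3 = 24
  D: 5 × 4 × 1 = 20
  E: 3 × 7 × 3 = 63
Modes with RPN ≥ 22: A (100), B (210), C (24), E (63) → 4.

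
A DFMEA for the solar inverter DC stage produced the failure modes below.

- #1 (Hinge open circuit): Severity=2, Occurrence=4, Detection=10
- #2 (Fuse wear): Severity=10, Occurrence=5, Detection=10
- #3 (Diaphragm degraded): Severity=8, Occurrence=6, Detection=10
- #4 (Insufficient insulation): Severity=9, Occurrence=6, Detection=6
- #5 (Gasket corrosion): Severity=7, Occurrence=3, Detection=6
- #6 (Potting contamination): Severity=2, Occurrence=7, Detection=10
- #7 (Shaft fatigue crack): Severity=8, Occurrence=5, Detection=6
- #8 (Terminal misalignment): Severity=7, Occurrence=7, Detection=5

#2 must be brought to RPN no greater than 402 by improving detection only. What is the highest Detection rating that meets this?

8

#2: S=10, O=5, D=10 → current RPN = 500.
Fixed product = 50. Need 50 × D ≤ 402, so D ≤ 402/50 = 8.04.
Maximum integer Detection rating = 8 (gives RPN 400; D=9 would give 450 > 402).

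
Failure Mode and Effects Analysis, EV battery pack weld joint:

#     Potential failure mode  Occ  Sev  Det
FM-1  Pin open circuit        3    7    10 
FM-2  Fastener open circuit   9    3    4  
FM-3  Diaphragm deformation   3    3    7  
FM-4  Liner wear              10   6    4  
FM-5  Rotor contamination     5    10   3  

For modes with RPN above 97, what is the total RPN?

RPN = Severity × Occurrence × Detection:
  FM-1: 7 × 3 × 10 = 210
  FM-2: 3 × 9 × 4 = 108
  FM-3: 3 × 3 × 7 = 63
  FM-4: 6 × 10 × 4 = 240
  FM-5: 10 × 5 × 3 = 150
RPN > 97: FM-1 (210), FM-2 (108), FM-4 (240), FM-5 (150).
Sum: 210 + 108 + 240 + 150 = 708.

708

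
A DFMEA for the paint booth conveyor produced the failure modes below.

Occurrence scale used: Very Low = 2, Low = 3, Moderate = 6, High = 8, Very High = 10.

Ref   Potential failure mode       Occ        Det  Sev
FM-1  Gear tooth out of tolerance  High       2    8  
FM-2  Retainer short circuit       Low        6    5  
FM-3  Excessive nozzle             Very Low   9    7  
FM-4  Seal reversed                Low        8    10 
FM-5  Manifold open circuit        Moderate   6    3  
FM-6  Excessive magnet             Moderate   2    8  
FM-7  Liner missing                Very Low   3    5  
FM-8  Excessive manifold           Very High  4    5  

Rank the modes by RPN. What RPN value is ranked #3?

RPN = Severity × Occurrence × Detection:
  FM-1: 8 × 8 × 2 = 128
  FM-2: 5 × 3 × 6 = 90
  FM-3: 7 × 2 × 9 = 126
  FM-4: 10 × 3 × 8 = 240
  FM-5: 3 × 6 × 6 = 108
  FM-6: 8 × 6 × 2 = 96
  FM-7: 5 × 2 × 3 = 30
  FM-8: 5 × 10 × 4 = 200
Sorted descending: 240, 200, 128, 126, 108, 96, 90, 30.
The third-highest RPN is 128 (FM-1).

128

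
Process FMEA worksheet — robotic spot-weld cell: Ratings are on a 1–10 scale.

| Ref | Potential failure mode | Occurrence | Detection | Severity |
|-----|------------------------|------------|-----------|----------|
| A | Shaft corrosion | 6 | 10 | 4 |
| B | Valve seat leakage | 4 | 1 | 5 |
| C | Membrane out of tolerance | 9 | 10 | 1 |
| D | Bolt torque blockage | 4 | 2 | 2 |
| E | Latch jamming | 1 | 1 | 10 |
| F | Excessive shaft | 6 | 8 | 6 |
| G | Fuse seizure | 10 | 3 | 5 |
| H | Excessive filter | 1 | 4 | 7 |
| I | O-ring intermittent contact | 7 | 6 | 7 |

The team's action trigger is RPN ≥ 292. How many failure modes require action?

1

RPN = Severity × Occurrence × Detection:
  A: 4 × 6 × 10 = 240
  B: 5 × 4 × 1 = 20
  C: 1 × 9 × 10 = 90
  D: 2 × 4 × 2 = 16
  E: 10 × 1 × 1 = 10
  F: 6 × 6 × 8 = 288
  G: 5 × 10 × 3 = 150
  H: 7 × 1 × 4 = 28
  I: 7 × 7 × 6 = 294
Modes with RPN ≥ 292: I (294) → 1.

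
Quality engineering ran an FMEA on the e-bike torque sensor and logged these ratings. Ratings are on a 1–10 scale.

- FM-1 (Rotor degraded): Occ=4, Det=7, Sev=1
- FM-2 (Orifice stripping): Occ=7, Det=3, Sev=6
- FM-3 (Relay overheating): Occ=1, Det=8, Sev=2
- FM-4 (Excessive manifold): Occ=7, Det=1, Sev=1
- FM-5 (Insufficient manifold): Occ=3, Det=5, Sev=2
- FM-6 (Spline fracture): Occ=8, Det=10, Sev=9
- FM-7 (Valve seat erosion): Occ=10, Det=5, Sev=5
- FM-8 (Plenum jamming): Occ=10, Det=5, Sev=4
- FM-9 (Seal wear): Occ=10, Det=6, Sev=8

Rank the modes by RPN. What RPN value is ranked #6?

RPN = Severity × Occurrence × Detection:
  FM-1: 1 × 4 × 7 = 28
  FM-2: 6 × 7 × 3 = 126
  FM-3: 2 × 1 × 8 = 16
  FM-4: 1 × 7 × 1 = 7
  FM-5: 2 × 3 × 5 = 30
  FM-6: 9 × 8 × 10 = 720
  FM-7: 5 × 10 × 5 = 250
  FM-8: 4 × 10 × 5 = 200
  FM-9: 8 × 10 × 6 = 480
Sorted descending: 720, 480, 250, 200, 126, 30, 28, 16, 7.
The sixth-highest RPN is 30 (FM-5).

30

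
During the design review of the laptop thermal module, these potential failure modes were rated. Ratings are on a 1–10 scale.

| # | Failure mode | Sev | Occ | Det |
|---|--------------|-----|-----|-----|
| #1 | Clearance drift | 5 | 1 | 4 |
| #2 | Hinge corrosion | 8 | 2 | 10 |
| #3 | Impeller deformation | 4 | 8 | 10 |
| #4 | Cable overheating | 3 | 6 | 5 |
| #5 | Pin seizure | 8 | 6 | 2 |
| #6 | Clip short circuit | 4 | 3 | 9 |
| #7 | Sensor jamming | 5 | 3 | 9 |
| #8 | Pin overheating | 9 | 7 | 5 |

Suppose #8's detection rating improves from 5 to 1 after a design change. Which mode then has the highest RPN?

RPN = Severity × Occurrence × Detection:
  #1: 5 × 1 × 4 = 20
  #2: 8 × 2 × 10 = 160
  #3: 4 × 8 × 10 = 320
  #4: 3 × 6 × 5 = 90
  #5: 8 × 6 × 2 = 96
  #6: 4 × 3 × 9 = 108
  #7: 5 × 3 × 9 = 135
  #8: 9 × 7 × 5 = 315
After action: #8 → 9 × 7 × 1 = 63.
Revised RPNs: #3=320, #2=160, #7=135, #6=108, #5=96, #4=90, #8=63, #1=20.
Highest is now #3 (320).

#3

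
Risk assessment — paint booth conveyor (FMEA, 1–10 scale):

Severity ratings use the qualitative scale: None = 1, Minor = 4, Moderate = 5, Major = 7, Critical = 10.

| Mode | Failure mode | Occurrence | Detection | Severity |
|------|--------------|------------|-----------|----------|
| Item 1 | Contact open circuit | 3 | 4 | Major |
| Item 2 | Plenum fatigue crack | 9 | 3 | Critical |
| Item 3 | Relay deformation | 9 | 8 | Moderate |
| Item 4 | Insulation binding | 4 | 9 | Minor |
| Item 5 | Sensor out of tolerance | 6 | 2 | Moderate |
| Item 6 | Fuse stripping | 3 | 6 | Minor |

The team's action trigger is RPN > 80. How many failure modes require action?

RPN = Severity × Occurrence × Detection:
  Item 1: 7 × 3 × 4 = 84
  Item 2: 10 × 9 × 3 = 270
  Item 3: 5 × 9 × 8 = 360
  Item 4: 4 × 4 × 9 = 144
  Item 5: 5 × 6 × 2 = 60
  Item 6: 4 × 3 × 6 = 72
Modes with RPN > 80: Item 1 (84), Item 2 (270), Item 3 (360), Item 4 (144) → 4.

4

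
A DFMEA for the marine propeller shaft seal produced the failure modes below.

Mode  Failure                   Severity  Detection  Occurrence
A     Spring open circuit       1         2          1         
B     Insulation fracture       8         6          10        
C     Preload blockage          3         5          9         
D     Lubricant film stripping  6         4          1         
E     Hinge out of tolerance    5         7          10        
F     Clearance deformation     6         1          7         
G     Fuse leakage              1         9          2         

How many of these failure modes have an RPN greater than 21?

RPN = Severity × Occurrence × Detection:
  A: 1 × 1 × 2 = 2
  B: 8 × 10 × 6 = 480
  C: 3 × 9 × 5 = 135
  D: 6 × 1 × 4 = 24
  E: 5 × 10 × 7 = 350
  F: 6 × 7 × 1 = 42
  G: 1 × 2 × 9 = 18
Modes with RPN > 21: B (480), C (135), D (24), E (350), F (42) → 5.

5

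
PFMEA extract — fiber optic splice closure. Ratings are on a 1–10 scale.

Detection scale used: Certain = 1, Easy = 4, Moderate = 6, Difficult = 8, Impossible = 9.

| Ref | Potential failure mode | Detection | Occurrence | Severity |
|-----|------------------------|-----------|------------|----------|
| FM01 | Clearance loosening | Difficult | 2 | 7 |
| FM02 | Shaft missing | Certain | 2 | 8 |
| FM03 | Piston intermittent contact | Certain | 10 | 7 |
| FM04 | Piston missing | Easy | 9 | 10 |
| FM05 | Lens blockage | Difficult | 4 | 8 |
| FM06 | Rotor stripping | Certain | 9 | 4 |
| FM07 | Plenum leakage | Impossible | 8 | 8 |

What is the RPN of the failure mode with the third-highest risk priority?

RPN = Severity × Occurrence × Detection:
  FM01: 7 × 2 × 8 = 112
  FM02: 8 × 2 × 1 = 16
  FM03: 7 × 10 × 1 = 70
  FM04: 10 × 9 × 4 = 360
  FM05: 8 × 4 × 8 = 256
  FM06: 4 × 9 × 1 = 36
  FM07: 8 × 8 × 9 = 576
Sorted descending: 576, 360, 256, 112, 70, 36, 16.
The third-highest RPN is 256 (FM05).

256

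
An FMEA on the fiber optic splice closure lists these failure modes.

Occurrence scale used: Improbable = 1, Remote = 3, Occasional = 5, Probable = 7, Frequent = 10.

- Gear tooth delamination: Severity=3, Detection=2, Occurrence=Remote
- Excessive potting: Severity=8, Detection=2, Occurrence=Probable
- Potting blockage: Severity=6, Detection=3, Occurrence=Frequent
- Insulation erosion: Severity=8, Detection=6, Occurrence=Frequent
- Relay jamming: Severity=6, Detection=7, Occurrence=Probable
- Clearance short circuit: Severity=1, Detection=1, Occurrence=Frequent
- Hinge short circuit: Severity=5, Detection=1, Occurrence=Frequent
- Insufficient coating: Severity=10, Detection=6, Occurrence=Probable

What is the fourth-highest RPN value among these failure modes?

RPN = Severity × Occurrence × Detection:
  Gear tooth delamination: 3 × 3 × 2 = 18
  Excessive potting: 8 × 7 × 2 = 112
  Potting blockage: 6 × 10 × 3 = 180
  Insulation erosion: 8 × 10 × 6 = 480
  Relay jamming: 6 × 7 × 7 = 294
  Clearance short circuit: 1 × 10 × 1 = 10
  Hinge short circuit: 5 × 10 × 1 = 50
  Insufficient coating: 10 × 7 × 6 = 420
Sorted descending: 480, 420, 294, 180, 112, 50, 18, 10.
The fourth-highest RPN is 180 (Potting blockage).

180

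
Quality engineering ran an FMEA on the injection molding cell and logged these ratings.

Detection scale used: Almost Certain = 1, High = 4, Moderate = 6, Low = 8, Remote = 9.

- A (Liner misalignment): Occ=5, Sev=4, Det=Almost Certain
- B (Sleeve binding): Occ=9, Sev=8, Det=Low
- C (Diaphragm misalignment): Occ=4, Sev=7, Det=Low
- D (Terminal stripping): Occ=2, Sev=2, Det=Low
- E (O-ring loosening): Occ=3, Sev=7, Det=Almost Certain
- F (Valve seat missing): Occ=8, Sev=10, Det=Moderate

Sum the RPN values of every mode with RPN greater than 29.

1312

RPN = Severity × Occurrence × Detection:
  A: 4 × 5 × 1 = 20
  B: 8 × 9 × 8 = 576
  C: 7 × 4 × 8 = 224
  D: 2 × 2 × 8 = 32
  E: 7 × 3 × 1 = 21
  F: 10 × 8 × 6 = 480
RPN > 29: B (576), C (224), D (32), F (480).
Sum: 576 + 224 + 32 + 480 = 1312.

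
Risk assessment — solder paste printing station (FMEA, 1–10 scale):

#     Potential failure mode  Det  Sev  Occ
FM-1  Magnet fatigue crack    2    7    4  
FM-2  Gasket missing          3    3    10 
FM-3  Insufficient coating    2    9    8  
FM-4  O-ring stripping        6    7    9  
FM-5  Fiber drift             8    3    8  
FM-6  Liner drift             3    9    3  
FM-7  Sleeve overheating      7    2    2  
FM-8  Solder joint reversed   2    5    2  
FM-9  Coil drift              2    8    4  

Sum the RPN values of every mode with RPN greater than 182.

570

RPN = Severity × Occurrence × Detection:
  FM-1: 7 × 4 × 2 = 56
  FM-2: 3 × 10 × 3 = 90
  FM-3: 9 × 8 × 2 = 144
  FM-4: 7 × 9 × 6 = 378
  FM-5: 3 × 8 × 8 = 192
  FM-6: 9 × 3 × 3 = 81
  FM-7: 2 × 2 × 7 = 28
  FM-8: 5 × 2 × 2 = 20
  FM-9: 8 × 4 × 2 = 64
RPN > 182: FM-4 (378), FM-5 (192).
Sum: 378 + 192 = 570.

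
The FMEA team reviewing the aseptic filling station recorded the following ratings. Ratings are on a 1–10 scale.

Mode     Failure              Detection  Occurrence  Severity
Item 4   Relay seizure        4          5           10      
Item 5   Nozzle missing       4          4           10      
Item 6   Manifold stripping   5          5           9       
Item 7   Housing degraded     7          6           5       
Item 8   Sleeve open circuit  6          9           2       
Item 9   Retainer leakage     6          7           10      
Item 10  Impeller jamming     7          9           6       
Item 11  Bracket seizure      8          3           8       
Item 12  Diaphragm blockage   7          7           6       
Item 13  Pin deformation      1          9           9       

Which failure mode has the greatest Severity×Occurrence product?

Criticality = Severity × Occurrence:
  Item 4: 10 × 5 = 50
  Item 5: 10 × 4 = 40
  Item 6: 9 × 5 = 45
  Item 7: 5 × 6 = 30
  Item 8: 2 × 9 = 18
  Item 9: 10 × 7 = 70
  Item 10: 6 × 9 = 54
  Item 11: 8 × 3 = 24
  Item 12: 6 × 7 = 42
  Item 13: 9 × 9 = 81
Highest criticality is 81 → Item 13.

Item 13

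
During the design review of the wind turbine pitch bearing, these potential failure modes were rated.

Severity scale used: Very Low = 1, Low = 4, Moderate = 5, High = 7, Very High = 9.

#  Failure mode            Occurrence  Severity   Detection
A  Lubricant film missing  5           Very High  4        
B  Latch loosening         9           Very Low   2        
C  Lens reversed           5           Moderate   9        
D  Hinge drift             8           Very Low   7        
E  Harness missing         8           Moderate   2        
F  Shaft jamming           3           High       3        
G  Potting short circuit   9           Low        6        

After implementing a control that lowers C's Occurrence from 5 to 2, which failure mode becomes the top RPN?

G

RPN = Severity × Occurrence × Detection:
  A: 9 × 5 × 4 = 180
  B: 1 × 9 × 2 = 18
  C: 5 × 5 × 9 = 225
  D: 1 × 8 × 7 = 56
  E: 5 × 8 × 2 = 80
  F: 7 × 3 × 3 = 63
  G: 4 × 9 × 6 = 216
After action: C → 5 × 2 × 9 = 90.
Revised RPNs: G=216, A=180, C=90, E=80, F=63, D=56, B=18.
Highest is now G (216).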